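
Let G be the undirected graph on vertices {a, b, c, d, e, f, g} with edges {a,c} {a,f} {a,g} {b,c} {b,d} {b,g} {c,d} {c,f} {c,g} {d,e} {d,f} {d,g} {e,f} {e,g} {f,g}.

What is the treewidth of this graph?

3

A width-3 tree decomposition is:
Bags: B1 = {c, d, f, g}  B2 = {a, c, f, g}  B3 = {b, c, d, g}  B4 = {d, e, f, g}
Tree: B1–B2, B1–B3, B1–B4
Each bag holds 4 vertices, so the decomposition has width 3, which upper-bounds the treewidth. For the lower bound, the 4 vertices {d, e, f, g} are pairwise adjacent, and any tree decomposition puts a clique entirely inside one bag — forcing width ≥ 3. Hence tw(G) = 3 exactly.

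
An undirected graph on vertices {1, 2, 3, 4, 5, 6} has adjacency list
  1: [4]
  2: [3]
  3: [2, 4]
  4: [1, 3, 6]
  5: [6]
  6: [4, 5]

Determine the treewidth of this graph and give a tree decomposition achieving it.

Treewidth 1.
One such decomposition:
Bags: B1 = {2, 3}  B2 = {3, 4}  B3 = {4, 6}  B4 = {5, 6}  B5 = {1, 4}
Tree: B1–B2, B2–B3, B3–B4, B2–B5

Each bag holds 2 vertices, so the decomposition has width 1, which upper-bounds the treewidth. G has an edge, so its treewidth is at least 1. Therefore the treewidth is 1.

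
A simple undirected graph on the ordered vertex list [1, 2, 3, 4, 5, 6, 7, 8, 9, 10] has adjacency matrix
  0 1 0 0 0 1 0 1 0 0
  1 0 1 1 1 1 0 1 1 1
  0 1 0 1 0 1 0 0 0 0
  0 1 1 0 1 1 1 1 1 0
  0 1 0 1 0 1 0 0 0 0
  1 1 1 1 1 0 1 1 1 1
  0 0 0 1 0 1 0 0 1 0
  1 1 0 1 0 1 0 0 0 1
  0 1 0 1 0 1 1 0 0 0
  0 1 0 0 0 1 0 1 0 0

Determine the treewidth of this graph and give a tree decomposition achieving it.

Treewidth 3.
Bags: B1 = {2, 4, 6, 8}  B2 = {2, 6, 8, 10}  B3 = {2, 4, 6, 9}  B4 = {2, 4, 5, 6}  B5 = {1, 2, 6, 8}  B6 = {2, 3, 4, 6}  B7 = {4, 6, 7, 9}
Tree: B1–B2, B1–B3, B3–B4, B2–B5, B1–B6, B3–B7

The largest bag has 4 vertices, giving width 3; this decomposition certifies tw(G) ≤ 3. On the other hand G contains the 4-clique {1, 2, 6, 8}. A clique must lie in a single bag of any decomposition, so no decomposition can have width below 3. Combining the bounds, tw(G) = 3.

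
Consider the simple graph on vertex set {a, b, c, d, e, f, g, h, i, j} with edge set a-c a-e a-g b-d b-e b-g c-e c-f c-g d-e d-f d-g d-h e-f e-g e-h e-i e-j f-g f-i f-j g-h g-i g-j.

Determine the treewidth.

A width-3 tree decomposition is:
Bags: B1 = {c, e, f, g}  B2 = {d, e, f, g}  B3 = {b, d, e, g}  B4 = {d, e, g, h}  B5 = {e, f, g, i}  B6 = {a, c, e, g}  B7 = {e, f, g, j}
Tree: B1–B2, B2–B3, B3–B4, B2–B5, B1–B6, B5–B7
The largest bag has 4 vertices, giving width 3; this decomposition certifies tw(G) ≤ 3. Conversely, {a, c, e, g} is a clique of size 4, and the vertices of any clique must share a bag in every tree decomposition; so some bag has ≥ 4 vertices and tw(G) ≥ 3. The upper and lower bounds meet at 3, so that is the treewidth.

3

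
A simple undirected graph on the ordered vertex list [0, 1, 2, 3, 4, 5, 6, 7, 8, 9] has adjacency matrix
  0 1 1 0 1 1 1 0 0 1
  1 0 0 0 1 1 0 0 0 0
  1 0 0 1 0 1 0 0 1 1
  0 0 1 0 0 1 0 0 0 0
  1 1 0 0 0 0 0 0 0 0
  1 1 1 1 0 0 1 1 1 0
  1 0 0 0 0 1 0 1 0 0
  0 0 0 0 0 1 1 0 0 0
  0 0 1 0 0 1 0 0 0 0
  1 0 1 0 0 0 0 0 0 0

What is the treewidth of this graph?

2

A width-2 tree decomposition is:
Bags: B1 = {0, 1, 5}  B2 = {0, 2, 5}  B3 = {2, 5, 8}  B4 = {2, 3, 5}  B5 = {0, 5, 6}  B6 = {0, 1, 4}  B7 = {5, 6, 7}  B8 = {0, 2, 9}
Tree: B1–B2, B2–B3, B3–B4, B2–B5, B1–B6, B5–B7, B2–B8
The largest bag has 3 vertices, giving width 2; this decomposition certifies tw(G) ≤ 2. On the other hand G contains the 3-clique {0, 2, 9}. A clique must lie in a single bag of any decomposition, so no decomposition can have width below 2. Hence tw(G) = 2 exactly.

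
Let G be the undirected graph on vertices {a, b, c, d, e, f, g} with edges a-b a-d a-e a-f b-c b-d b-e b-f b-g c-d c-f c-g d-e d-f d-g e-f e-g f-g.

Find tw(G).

4

A width-4 tree decomposition is:
Bags: B1 = {a, b, d, e, f}  B2 = {b, d, e, f, g}  B3 = {b, c, d, f, g}
Tree: B1–B2, B2–B3
The largest bag has 5 vertices, giving width 4; this decomposition certifies tw(G) ≤ 4. For the lower bound, the 5 vertices {b, d, e, f, g} are pairwise adjacent, and any tree decomposition puts a clique entirely inside one bag — forcing width ≥ 4. Combining the bounds, tw(G) = 4.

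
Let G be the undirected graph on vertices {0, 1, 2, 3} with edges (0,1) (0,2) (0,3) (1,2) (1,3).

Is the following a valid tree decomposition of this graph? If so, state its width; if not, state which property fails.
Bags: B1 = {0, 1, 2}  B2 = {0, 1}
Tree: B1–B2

A tree decomposition must satisfy three properties: every vertex lies in some bag; for every edge, both endpoints lie together in some bag; and for every vertex, the bags containing it form a connected subtree. Here vertex 3 appears in no bag, so the decomposition is invalid.

No — vertex 3 appears in no bag.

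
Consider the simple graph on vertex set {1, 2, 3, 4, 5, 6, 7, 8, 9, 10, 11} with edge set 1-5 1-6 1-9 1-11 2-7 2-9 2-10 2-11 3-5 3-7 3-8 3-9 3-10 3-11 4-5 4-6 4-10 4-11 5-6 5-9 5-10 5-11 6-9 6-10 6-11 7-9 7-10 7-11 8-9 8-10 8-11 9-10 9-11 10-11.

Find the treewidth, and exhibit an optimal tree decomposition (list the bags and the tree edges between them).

Treewidth 4.
One optimal decomposition is:
Bags: B1 = {3, 5, 9, 10, 11}  B2 = {5, 6, 9, 10, 11}  B3 = {3, 8, 9, 10, 11}  B4 = {3, 7, 9, 10, 11}  B5 = {1, 5, 6, 9, 11}  B6 = {4, 5, 6, 10, 11}  B7 = {2, 7, 9, 10, 11}
Tree: B1–B2, B1–B3, B3–B4, B2–B5, B2–B6, B4–B7

Every bag has size at most 5, so the width is 5 − 1 = 4 and tw(G) ≤ 4. Conversely, {1, 5, 6, 9, 11} is a clique of size 5, and the vertices of any clique must share a bag in every tree decomposition; so some bag has ≥ 5 vertices and tw(G) ≥ 4. Hence tw(G) = 4 exactly.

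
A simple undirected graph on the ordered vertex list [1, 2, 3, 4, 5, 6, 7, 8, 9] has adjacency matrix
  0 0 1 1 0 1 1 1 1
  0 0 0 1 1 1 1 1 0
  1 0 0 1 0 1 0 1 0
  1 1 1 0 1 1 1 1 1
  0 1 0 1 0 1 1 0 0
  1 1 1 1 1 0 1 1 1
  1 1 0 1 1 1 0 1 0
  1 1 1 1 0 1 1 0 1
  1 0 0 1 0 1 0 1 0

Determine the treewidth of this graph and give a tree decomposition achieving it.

Treewidth 4.
Bags: B1 = {1, 3, 4, 6, 8}  B2 = {1, 4, 6, 7, 8}  B3 = {1, 4, 6, 8, 9}  B4 = {2, 4, 6, 7, 8}  B5 = {2, 4, 5, 6, 7}
Tree: B1–B2, B1–B3, B2–B4, B4–B5

Every bag has size at most 5, so the width is 5 − 1 = 4 and tw(G) ≤ 4. Conversely, {1, 4, 6, 8, 9} is a clique of size 5, and the vertices of any clique must share a bag in every tree decomposition; so some bag has ≥ 5 vertices and tw(G) ≥ 4. Therefore the treewidth is 4.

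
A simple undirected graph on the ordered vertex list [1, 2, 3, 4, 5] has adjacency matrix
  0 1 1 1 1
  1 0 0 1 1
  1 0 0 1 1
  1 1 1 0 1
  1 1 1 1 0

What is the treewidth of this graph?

A width-3 tree decomposition is:
Bags: B1 = {1, 3, 4, 5}  B2 = {1, 2, 4, 5}
Tree: B1–B2
The largest bag has 4 vertices, giving width 3; this decomposition certifies tw(G) ≤ 3. For the lower bound, the 4 vertices {1, 2, 4, 5} are pairwise adjacent, and any tree decomposition puts a clique entirely inside one bag — forcing width ≥ 3. The upper and lower bounds meet at 3, so that is the treewidth.

3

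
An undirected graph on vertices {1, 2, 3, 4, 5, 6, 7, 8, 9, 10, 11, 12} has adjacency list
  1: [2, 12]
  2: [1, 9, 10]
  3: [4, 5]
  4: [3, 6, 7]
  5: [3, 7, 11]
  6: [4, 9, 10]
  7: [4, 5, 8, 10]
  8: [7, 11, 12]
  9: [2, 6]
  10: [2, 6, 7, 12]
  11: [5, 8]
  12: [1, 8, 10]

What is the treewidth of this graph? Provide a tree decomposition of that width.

Every bag has size at most 4, so the width is 4 − 1 = 3 and tw(G) ≤ 3. For the lower bound: the 4 vertex sets {1,2,9}, {6}, {10}, {4,7,8,12} are disjoint, each induces a connected subgraph, and every pair is joined by at least one edge of G. Contracting each set to a single vertex therefore yields K_{4} as a minor, and since treewidth is minor-monotone, tw(G) ≥ tw(K_{4}) = 3. Combining the bounds, tw(G) = 3.

Treewidth 3.
Bags: B1 = {1, 2, 6, 9}  B2 = {1, 2, 6, 10}  B3 = {1, 6, 10, 12}  B4 = {4, 6, 10, 12}  B5 = {4, 7, 10, 12}  B6 = {4, 7, 8, 12}  B7 = {3, 4, 7, 8}  B8 = {3, 5, 7, 8}  B9 = {3, 5, 8, 11}
Tree: B1–B2, B2–B3, B3–B4, B4–B5, B5–B6, B6–B7, B7–B8, B8–B9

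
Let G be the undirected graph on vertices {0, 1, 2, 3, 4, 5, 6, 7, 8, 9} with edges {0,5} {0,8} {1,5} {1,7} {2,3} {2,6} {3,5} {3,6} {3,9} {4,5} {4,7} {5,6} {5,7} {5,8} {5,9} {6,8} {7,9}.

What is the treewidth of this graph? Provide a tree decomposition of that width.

Treewidth 2.
Bags: B1 = {3, 5, 6}  B2 = {3, 5, 9}  B3 = {5, 6, 8}  B4 = {5, 7, 9}  B5 = {0, 5, 8}  B6 = {4, 5, 7}  B7 = {1, 5, 7}  B8 = {2, 3, 6}
Tree: B1–B2, B1–B3, B2–B4, B3–B5, B4–B6, B4–B7, B1–B8

Every bag has size at most 3, so the width is 3 − 1 = 2 and tw(G) ≤ 2. For the lower bound, the 3 vertices {2, 3, 6} are pairwise adjacent, and any tree decomposition puts a clique entirely inside one bag — forcing width ≥ 2. The upper and lower bounds meet at 2, so that is the treewidth.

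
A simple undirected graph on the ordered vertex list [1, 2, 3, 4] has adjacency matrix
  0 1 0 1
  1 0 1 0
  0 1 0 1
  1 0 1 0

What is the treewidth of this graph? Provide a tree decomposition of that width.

Treewidth 2.
One optimal decomposition is:
Bags: B1 = {1, 2, 4}  B2 = {2, 3, 4}
Tree: B1–B2

Each bag holds 3 vertices, so the decomposition has width 2, which upper-bounds the treewidth. Since 4–1–2–3–4 is a cycle in G, G is not acyclic. Forests are exactly the graphs of treewidth ≤ 1, so tw(G) ≥ 2. Hence tw(G) = 2 exactly.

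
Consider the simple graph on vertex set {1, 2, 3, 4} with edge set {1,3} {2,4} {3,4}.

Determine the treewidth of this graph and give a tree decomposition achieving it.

Treewidth 1.
One optimal decomposition is:
Bags: B1 = {2, 4}  B2 = {3, 4}  B3 = {1, 3}
Tree: B1–B2, B2–B3

Each bag holds 2 vertices, so the decomposition has width 1, which upper-bounds the treewidth. Since G has at least one edge (e.g. 2–4), it is not an edgeless graph, so tw(G) ≥ 1. Hence tw(G) = 1 exactly.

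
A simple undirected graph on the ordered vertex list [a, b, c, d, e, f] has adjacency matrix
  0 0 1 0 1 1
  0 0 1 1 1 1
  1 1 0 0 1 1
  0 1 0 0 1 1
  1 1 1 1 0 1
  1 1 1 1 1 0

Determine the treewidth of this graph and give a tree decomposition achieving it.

Treewidth 3.
One optimal decomposition is:
Bags: B1 = {b, c, e, f}  B2 = {b, d, e, f}  B3 = {a, c, e, f}
Tree: B1–B2, B1–B3

Each bag holds 4 vertices, so the decomposition has width 3, which upper-bounds the treewidth. On the other hand G contains the 4-clique {b, d, e, f}. A clique must lie in a single bag of any decomposition, so no decomposition can have width below 3. Therefore the treewidth is 3.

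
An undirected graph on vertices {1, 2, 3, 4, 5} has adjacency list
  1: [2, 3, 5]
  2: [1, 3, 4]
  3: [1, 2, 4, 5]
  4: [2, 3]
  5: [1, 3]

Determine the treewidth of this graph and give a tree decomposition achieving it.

Every bag has size at most 3, so the width is 3 − 1 = 2 and tw(G) ≤ 2. Conversely, {1, 2, 3} is a clique of size 3, and the vertices of any clique must share a bag in every tree decomposition; so some bag has ≥ 3 vertices and tw(G) ≥ 2. Hence tw(G) = 2 exactly.

Treewidth 2.
Bags: B1 = {1, 2, 3}  B2 = {1, 3, 5}  B3 = {2, 3, 4}
Tree: B1–B2, B1–B3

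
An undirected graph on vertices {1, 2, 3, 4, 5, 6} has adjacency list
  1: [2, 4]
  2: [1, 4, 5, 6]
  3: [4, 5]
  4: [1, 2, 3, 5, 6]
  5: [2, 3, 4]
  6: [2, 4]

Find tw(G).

2

A width-2 tree decomposition is:
Bags: B1 = {2, 4, 5}  B2 = {1, 2, 4}  B3 = {3, 4, 5}  B4 = {2, 4, 6}
Tree: B1–B2, B1–B3, B2–B4
The largest bag has 3 vertices, giving width 2; this decomposition certifies tw(G) ≤ 2. Conversely, {1, 2, 4} is a clique of size 3, and the vertices of any clique must share a bag in every tree decomposition; so some bag has ≥ 3 vertices and tw(G) ≥ 2. Hence tw(G) = 2 exactly.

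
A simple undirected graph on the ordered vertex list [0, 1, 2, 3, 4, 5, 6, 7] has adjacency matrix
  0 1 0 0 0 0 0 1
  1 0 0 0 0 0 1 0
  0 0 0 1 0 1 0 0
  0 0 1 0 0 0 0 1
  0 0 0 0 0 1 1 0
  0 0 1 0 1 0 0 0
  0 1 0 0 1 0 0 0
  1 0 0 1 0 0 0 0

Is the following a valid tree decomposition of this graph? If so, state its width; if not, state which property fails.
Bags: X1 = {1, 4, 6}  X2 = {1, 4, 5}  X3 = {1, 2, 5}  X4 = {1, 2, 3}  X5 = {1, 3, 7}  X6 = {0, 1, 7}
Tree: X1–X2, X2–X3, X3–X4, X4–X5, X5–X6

Yes; width 2.

Checking the three conditions: (i) the bags cover all of {0, 1, 2, 3, 4, 5, 6, 7}; (ii) for each edge, some bag contains both endpoints; (iii) the bags containing any fixed vertex form a subtree. All hold, so the decomposition is valid with width 3 − 1 = 2.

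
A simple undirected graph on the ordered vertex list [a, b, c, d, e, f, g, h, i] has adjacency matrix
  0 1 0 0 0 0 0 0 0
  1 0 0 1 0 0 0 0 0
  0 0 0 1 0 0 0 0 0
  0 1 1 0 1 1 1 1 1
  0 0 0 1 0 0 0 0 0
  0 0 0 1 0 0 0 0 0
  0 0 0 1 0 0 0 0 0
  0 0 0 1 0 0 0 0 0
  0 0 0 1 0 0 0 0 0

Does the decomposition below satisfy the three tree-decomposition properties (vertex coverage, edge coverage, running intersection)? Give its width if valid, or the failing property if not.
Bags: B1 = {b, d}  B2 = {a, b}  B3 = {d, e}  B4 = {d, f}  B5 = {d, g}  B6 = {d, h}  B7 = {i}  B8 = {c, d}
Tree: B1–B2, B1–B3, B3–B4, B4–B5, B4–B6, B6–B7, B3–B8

No — edge (d,i) lies in no bag.

A tree decomposition must satisfy three properties: every vertex lies in some bag; for every edge, both endpoints lie together in some bag; and for every vertex, the bags containing it form a connected subtree. Here edge (d,i) lies in no bag, so the decomposition is invalid.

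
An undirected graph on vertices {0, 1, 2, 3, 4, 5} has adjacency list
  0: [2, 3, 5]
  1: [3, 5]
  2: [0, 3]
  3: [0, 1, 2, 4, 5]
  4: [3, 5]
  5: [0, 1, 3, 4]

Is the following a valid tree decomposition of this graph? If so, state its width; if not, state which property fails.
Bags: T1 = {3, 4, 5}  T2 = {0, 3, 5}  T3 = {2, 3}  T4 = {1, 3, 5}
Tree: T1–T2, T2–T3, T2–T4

No — edge (0,2) lies in no bag.

A tree decomposition must satisfy three properties: every vertex lies in some bag; for every edge, both endpoints lie together in some bag; and for every vertex, the bags containing it form a connected subtree. Here edge (0,2) lies in no bag, so the decomposition is invalid.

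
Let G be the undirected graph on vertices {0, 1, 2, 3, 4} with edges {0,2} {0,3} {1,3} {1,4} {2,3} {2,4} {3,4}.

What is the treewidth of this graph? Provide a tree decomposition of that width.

Treewidth 2.
One optimal decomposition is:
Bags: B1 = {2, 3, 4}  B2 = {1, 3, 4}  B3 = {0, 2, 3}
Tree: B1–B2, B1–B3

The largest bag has 3 vertices, giving width 2; this decomposition certifies tw(G) ≤ 2. On the other hand G contains the 3-clique {1, 3, 4}. A clique must lie in a single bag of any decomposition, so no decomposition can have width below 2. Hence tw(G) = 2 exactly.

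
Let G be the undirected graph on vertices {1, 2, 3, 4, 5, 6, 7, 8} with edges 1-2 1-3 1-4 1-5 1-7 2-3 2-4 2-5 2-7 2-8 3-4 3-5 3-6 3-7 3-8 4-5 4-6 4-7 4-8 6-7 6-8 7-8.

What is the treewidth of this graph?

4

A width-4 tree decomposition is:
Bags: B1 = {2, 3, 4, 7, 8}  B2 = {3, 4, 6, 7, 8}  B3 = {1, 2, 3, 4, 7}  B4 = {1, 2, 3, 4, 5}
Tree: B1–B2, B1–B3, B3–B4
Every bag has size at most 5, so the width is 5 − 1 = 4 and tw(G) ≤ 4. Conversely, {2, 3, 4, 7, 8} is a clique of size 5, and the vertices of any clique must share a bag in every tree decomposition; so some bag has ≥ 5 vertices and tw(G) ≥ 4. The upper and lower bounds meet at 4, so that is the treewidth.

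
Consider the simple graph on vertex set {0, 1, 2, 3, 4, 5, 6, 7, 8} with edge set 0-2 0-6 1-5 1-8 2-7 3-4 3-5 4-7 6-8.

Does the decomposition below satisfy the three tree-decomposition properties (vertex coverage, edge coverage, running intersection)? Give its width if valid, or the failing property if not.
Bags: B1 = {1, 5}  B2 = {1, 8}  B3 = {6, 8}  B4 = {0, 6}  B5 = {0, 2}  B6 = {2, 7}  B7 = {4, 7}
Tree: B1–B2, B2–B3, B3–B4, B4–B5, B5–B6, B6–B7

No — vertex 3 appears in no bag.

A tree decomposition must satisfy three properties: every vertex lies in some bag; for every edge, both endpoints lie together in some bag; and for every vertex, the bags containing it form a connected subtree. Here vertex 3 appears in no bag, so the decomposition is invalid.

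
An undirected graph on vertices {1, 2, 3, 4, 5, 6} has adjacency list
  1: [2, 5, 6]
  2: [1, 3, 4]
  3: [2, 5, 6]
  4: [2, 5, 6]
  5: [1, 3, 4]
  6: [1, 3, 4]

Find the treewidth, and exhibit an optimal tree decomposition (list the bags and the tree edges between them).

Every bag has size at most 4, so the width is 4 − 1 = 3 and tw(G) ≤ 3. For the lower bound: the 4 vertex sets {3,6}, {1,2}, {4}, {5} are disjoint, each induces a connected subgraph, and every pair is joined by at least one edge of G. Contracting each set to a single vertex therefore yields K_{4} as a minor, and since treewidth is minor-monotone, tw(G) ≥ tw(K_{4}) = 3. The upper and lower bounds meet at 3, so that is the treewidth.

Treewidth 3.
One such decomposition:
Bags: B1 = {1, 3, 4, 6}  B2 = {1, 2, 3, 4}  B3 = {1, 3, 4, 5}
Tree: B1–B2, B2–B3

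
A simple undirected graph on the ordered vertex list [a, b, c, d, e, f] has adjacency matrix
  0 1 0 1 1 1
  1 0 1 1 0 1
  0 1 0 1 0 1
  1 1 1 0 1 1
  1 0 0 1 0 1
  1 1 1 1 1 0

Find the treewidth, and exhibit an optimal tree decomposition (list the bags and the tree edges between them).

The largest bag has 4 vertices, giving width 3; this decomposition certifies tw(G) ≤ 3. On the other hand G contains the 4-clique {b, c, d, f}. A clique must lie in a single bag of any decomposition, so no decomposition can have width below 3. Hence tw(G) = 3 exactly.

Treewidth 3.
One such decomposition:
Bags: B1 = {a, b, d, f}  B2 = {a, d, e, f}  B3 = {b, c, d, f}
Tree: B1–B2, B1–B3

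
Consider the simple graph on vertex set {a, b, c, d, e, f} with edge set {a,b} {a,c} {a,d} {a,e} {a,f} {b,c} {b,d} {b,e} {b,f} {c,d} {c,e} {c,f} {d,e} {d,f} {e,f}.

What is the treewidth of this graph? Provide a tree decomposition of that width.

With just one bag of size 6, the width is 6 − 1 = 5, so tw(G) ≤ 5. Conversely, {a, b, c, d, e, f} is a clique of size 6, and the vertices of any clique must share a bag in every tree decomposition; so some bag has ≥ 6 vertices and tw(G) ≥ 5. Hence tw(G) = 5 exactly.

Treewidth 5.
One optimal decomposition is:
Bags: B1 = {a, b, c, d, e, f}
Tree: (single bag)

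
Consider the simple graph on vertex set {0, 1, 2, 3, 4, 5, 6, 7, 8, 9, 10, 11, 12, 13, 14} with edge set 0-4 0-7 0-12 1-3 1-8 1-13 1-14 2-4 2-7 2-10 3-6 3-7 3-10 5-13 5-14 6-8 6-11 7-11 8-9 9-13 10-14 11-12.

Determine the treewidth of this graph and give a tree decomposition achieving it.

Every bag has size at most 4, so the width is 4 − 1 = 3 and tw(G) ≤ 3. For the lower bound: the 4 vertex sets {5,9,13}, {14}, {1}, {3,6,8,10} are disjoint, each induces a connected subgraph, and every pair is joined by at least one edge of G. Contracting each set to a single vertex therefore yields K_{4} as a minor, and since treewidth is minor-monotone, tw(G) ≥ tw(K_{4}) = 3. The upper and lower bounds meet at 3, so that is the treewidth.

Treewidth 3.
One optimal decomposition is:
Bags: B1 = {5, 9, 13, 14}  B2 = {1, 9, 13, 14}  B3 = {1, 8, 9, 14}  B4 = {1, 8, 10, 14}  B5 = {1, 3, 8, 10}  B6 = {3, 6, 8, 10}  B7 = {2, 3, 6, 10}  B8 = {2, 3, 6, 7}  B9 = {2, 6, 7, 11}  B10 = {2, 4, 7, 11}  B11 = {0, 4, 7, 11}  B12 = {0, 4, 11, 12}
Tree: B1–B2, B2–B3, B3–B4, B4–B5, B5–B6, B6–B7, B7–B8, B8–B9, B9–B10, B10–B11, B11–B12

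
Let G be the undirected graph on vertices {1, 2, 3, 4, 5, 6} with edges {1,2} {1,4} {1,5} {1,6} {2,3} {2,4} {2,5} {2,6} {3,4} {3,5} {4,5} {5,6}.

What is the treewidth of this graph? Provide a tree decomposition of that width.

Treewidth 3.
Bags: B1 = {2, 3, 4, 5}  B2 = {1, 2, 4, 5}  B3 = {1, 2, 5, 6}
Tree: B1–B2, B2–B3

Each bag holds 4 vertices, so the decomposition has width 3, which upper-bounds the treewidth. Conversely, {1, 2, 4, 5} is a clique of size 4, and the vertices of any clique must share a bag in every tree decomposition; so some bag has ≥ 4 vertices and tw(G) ≥ 3. Combining the bounds, tw(G) = 3.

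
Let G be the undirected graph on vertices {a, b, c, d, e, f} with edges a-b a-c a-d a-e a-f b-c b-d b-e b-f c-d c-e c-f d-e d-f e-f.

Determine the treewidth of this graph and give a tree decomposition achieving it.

Treewidth 5.
Bags: B1 = {a, b, c, d, e, f}
Tree: (single bag)

With just one bag of size 6, the width is 6 − 1 = 5, so tw(G) ≤ 5. Conversely, {a, b, c, d, e, f} is a clique of size 6, and the vertices of any clique must share a bag in every tree decomposition; so some bag has ≥ 6 vertices and tw(G) ≥ 5. The upper and lower bounds meet at 5, so that is the treewidth.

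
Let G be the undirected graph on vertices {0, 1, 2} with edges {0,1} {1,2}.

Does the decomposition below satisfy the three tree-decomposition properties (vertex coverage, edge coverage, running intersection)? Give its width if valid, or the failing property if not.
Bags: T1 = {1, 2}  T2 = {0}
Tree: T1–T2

No — edge (1,0) lies in no bag.

A tree decomposition must satisfy three properties: every vertex lies in some bag; for every edge, both endpoints lie together in some bag; and for every vertex, the bags containing it form a connected subtree. Here edge (1,0) lies in no bag, so the decomposition is invalid.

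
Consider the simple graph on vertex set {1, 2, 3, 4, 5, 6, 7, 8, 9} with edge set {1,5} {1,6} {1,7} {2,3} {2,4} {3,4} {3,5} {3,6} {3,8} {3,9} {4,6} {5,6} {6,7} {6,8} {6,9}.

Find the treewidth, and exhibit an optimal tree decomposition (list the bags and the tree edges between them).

Treewidth 2.
One optimal decomposition is:
Bags: B1 = {3, 6, 8}  B2 = {3, 5, 6}  B3 = {1, 5, 6}  B4 = {3, 4, 6}  B5 = {2, 3, 4}  B6 = {3, 6, 9}  B7 = {1, 6, 7}
Tree: B1–B2, B2–B3, B1–B4, B4–B5, B4–B6, B3–B7

Every bag has size at most 3, so the width is 3 − 1 = 2 and tw(G) ≤ 2. Conversely, {2, 3, 4} is a clique of size 3, and the vertices of any clique must share a bag in every tree decomposition; so some bag has ≥ 3 vertices and tw(G) ≥ 2. The upper and lower bounds meet at 2, so that is the treewidth.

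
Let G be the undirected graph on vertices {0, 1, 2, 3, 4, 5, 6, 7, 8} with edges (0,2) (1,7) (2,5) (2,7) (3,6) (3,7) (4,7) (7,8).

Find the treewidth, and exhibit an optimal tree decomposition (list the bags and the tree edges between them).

Each bag holds 2 vertices, so the decomposition has width 1, which upper-bounds the treewidth. Since G has at least one edge (e.g. 7–3), it is not an edgeless graph, so tw(G) ≥ 1. The upper and lower bounds meet at 1, so that is the treewidth.

Treewidth 1.
Bags: B1 = {3, 7}  B2 = {2, 7}  B3 = {0, 2}  B4 = {4, 7}  B5 = {3, 6}  B6 = {2, 5}  B7 = {7, 8}  B8 = {1, 7}
Tree: B1–B2, B2–B3, B1–B4, B1–B5, B3–B6, B1–B7, B1–B8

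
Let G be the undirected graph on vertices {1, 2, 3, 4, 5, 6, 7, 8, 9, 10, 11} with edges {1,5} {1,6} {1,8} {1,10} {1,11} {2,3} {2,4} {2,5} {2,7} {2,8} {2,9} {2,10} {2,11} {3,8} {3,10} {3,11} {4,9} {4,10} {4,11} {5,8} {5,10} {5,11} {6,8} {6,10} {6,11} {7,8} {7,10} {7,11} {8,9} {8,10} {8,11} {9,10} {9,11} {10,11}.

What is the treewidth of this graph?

A width-4 tree decomposition is:
Bags: B1 = {1, 5, 8, 10, 11}  B2 = {1, 6, 8, 10, 11}  B3 = {2, 5, 8, 10, 11}  B4 = {2, 7, 8, 10, 11}  B5 = {2, 8, 9, 10, 11}  B6 = {2, 3, 8, 10, 11}  B7 = {2, 4, 9, 10, 11}
Tree: B1–B2, B1–B3, B3–B4, B4–B5, B5–B6, B5–B7
Each bag holds 5 vertices, so the decomposition has width 4, which upper-bounds the treewidth. For the lower bound, the 5 vertices {1, 5, 8, 10, 11} are pairwise adjacent, and any tree decomposition puts a clique entirely inside one bag — forcing width ≥ 4. The upper and lower bounds meet at 4, so that is the treewidth.

4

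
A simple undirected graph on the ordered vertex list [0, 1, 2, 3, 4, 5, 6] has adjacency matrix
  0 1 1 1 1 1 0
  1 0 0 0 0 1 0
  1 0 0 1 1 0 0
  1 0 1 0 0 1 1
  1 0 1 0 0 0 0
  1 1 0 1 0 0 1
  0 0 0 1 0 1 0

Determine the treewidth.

2

A width-2 tree decomposition is:
Bags: B1 = {0, 3, 5}  B2 = {3, 5, 6}  B3 = {0, 1, 5}  B4 = {0, 2, 3}  B5 = {0, 2, 4}
Tree: B1–B2, B1–B3, B1–B4, B4–B5
The largest bag has 3 vertices, giving width 2; this decomposition certifies tw(G) ≤ 2. On the other hand G contains the 3-clique {0, 1, 5}. A clique must lie in a single bag of any decomposition, so no decomposition can have width below 2. Therefore the treewidth is 2.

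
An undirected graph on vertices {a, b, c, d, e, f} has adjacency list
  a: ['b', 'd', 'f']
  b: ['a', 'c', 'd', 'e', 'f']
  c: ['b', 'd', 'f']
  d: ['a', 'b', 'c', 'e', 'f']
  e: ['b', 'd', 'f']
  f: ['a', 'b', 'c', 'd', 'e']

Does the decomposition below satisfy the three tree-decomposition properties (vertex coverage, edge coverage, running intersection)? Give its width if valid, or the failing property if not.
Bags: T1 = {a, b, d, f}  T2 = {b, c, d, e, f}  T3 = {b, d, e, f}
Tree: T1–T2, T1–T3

No — bags containing vertex e are not connected in the tree.

A tree decomposition must satisfy three properties: every vertex lies in some bag; for every edge, both endpoints lie together in some bag; and for every vertex, the bags containing it form a connected subtree. Here bags containing vertex e are not connected in the tree, so the decomposition is invalid.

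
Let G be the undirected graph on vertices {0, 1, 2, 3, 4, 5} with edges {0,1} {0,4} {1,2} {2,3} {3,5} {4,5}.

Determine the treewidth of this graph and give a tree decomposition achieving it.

Treewidth 2.
Bags: B1 = {1, 2, 3}  B2 = {0, 1, 3}  B3 = {0, 3, 4}  B4 = {3, 4, 5}
Tree: B1–B2, B2–B3, B3–B4

Every bag has size at most 3, so the width is 3 − 1 = 2 and tw(G) ≤ 2. For the lower bound, G contains the cycle 3–2–1–0–4–5–3, so G is not a forest; only forests have treewidth ≤ 1, hence tw(G) ≥ 2. The upper and lower bounds meet at 2, so that is the treewidth.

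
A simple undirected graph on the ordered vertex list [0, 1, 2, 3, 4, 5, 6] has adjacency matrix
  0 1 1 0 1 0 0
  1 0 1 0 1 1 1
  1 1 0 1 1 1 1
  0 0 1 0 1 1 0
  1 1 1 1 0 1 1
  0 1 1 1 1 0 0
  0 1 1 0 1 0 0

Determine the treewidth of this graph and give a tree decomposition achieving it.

Every bag has size at most 4, so the width is 4 − 1 = 3 and tw(G) ≤ 3. For the lower bound, the 4 vertices {0, 1, 2, 4} are pairwise adjacent, and any tree decomposition puts a clique entirely inside one bag — forcing width ≥ 3. Combining the bounds, tw(G) = 3.

Treewidth 3.
One such decomposition:
Bags: B1 = {1, 2, 4, 5}  B2 = {1, 2, 4, 6}  B3 = {2, 3, 4, 5}  B4 = {0, 1, 2, 4}
Tree: B1–B2, B1–B3, B2–B4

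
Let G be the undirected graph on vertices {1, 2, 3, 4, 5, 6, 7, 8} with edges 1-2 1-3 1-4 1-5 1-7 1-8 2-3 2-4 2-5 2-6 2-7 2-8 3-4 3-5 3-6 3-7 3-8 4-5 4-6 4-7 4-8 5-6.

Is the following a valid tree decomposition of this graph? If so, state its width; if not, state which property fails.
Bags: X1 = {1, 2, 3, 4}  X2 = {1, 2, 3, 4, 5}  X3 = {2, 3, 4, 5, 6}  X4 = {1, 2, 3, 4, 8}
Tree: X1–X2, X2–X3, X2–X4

No — vertex 7 appears in no bag.

A tree decomposition must satisfy three properties: every vertex lies in some bag; for every edge, both endpoints lie together in some bag; and for every vertex, the bags containing it form a connected subtree. Here vertex 7 appears in no bag, so the decomposition is invalid.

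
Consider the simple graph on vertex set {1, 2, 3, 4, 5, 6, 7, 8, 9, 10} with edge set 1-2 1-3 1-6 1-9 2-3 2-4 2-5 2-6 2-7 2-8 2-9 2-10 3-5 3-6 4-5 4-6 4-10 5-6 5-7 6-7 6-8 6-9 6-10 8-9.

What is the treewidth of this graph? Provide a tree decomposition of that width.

The largest bag has 4 vertices, giving width 3; this decomposition certifies tw(G) ≤ 3. Conversely, {1, 2, 6, 9} is a clique of size 4, and the vertices of any clique must share a bag in every tree decomposition; so some bag has ≥ 4 vertices and tw(G) ≥ 3. Hence tw(G) = 3 exactly.

Treewidth 3.
One optimal decomposition is:
Bags: B1 = {2, 5, 6, 7}  B2 = {2, 3, 5, 6}  B3 = {1, 2, 3, 6}  B4 = {1, 2, 6, 9}  B5 = {2, 4, 5, 6}  B6 = {2, 4, 6, 10}  B7 = {2, 6, 8, 9}
Tree: B1–B2, B2–B3, B3–B4, B2–B5, B5–B6, B4–B7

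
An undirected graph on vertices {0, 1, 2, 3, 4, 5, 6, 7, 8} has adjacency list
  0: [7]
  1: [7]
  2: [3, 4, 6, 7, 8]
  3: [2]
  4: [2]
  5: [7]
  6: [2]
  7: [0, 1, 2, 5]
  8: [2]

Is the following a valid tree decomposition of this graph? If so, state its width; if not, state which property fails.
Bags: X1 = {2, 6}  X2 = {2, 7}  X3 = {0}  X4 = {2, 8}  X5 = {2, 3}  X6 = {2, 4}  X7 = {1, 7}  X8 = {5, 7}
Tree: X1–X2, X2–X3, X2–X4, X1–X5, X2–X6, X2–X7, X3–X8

A tree decomposition must satisfy three properties: every vertex lies in some bag; for every edge, both endpoints lie together in some bag; and for every vertex, the bags containing it form a connected subtree. Here edge (7,0) lies in no bag, so the decomposition is invalid.

No — edge (7,0) lies in no bag.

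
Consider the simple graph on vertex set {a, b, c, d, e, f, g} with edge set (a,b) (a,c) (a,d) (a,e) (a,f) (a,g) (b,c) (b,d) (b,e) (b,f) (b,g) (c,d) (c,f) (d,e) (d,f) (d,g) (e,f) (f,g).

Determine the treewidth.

4

A width-4 tree decomposition is:
Bags: B1 = {a, b, c, d, f}  B2 = {a, b, d, e, f}  B3 = {a, b, d, f, g}
Tree: B1–B2, B2–B3
Every bag has size at most 5, so the width is 5 − 1 = 4 and tw(G) ≤ 4. For the lower bound, the 5 vertices {a, b, d, f, g} are pairwise adjacent, and any tree decomposition puts a clique entirely inside one bag — forcing width ≥ 4. The upper and lower bounds meet at 4, so that is the treewidth.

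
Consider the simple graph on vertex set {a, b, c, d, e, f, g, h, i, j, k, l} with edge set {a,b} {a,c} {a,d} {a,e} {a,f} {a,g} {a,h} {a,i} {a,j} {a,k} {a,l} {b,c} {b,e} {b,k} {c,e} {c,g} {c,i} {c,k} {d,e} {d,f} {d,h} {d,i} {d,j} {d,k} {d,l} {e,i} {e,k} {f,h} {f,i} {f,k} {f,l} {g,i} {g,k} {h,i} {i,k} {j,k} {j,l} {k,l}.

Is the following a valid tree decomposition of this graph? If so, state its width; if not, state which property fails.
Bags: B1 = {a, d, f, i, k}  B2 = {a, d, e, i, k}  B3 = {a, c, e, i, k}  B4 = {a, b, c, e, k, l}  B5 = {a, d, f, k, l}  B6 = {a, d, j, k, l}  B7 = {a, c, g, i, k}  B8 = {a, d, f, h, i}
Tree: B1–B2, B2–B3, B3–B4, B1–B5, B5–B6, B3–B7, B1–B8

A tree decomposition must satisfy three properties: every vertex lies in some bag; for every edge, both endpoints lie together in some bag; and for every vertex, the bags containing it form a connected subtree. Here bags containing vertex l are not connected in the tree, so the decomposition is invalid.

No — bags containing vertex l are not connected in the tree.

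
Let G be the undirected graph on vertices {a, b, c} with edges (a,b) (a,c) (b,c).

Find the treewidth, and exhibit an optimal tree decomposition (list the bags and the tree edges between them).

Treewidth 2.
One optimal decomposition is:
Bags: B1 = {a, b, c}
Tree: (single bag)

With just one bag of size 3, the width is 3 − 1 = 2, so tw(G) ≤ 2. For the lower bound, the 3 vertices {a, b, c} are pairwise adjacent, and any tree decomposition puts a clique entirely inside one bag — forcing width ≥ 2. Hence tw(G) = 2 exactly.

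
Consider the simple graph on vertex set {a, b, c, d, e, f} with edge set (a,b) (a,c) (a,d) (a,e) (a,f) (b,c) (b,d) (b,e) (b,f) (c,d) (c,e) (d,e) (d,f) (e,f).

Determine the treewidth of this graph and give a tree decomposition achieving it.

Treewidth 4.
One such decomposition:
Bags: B1 = {a, b, d, e, f}  B2 = {a, b, c, d, e}
Tree: B1–B2

The largest bag has 5 vertices, giving width 4; this decomposition certifies tw(G) ≤ 4. Conversely, {a, b, c, d, e} is a clique of size 5, and the vertices of any clique must share a bag in every tree decomposition; so some bag has ≥ 5 vertices and tw(G) ≥ 4. The upper and lower bounds meet at 4, so that is the treewidth.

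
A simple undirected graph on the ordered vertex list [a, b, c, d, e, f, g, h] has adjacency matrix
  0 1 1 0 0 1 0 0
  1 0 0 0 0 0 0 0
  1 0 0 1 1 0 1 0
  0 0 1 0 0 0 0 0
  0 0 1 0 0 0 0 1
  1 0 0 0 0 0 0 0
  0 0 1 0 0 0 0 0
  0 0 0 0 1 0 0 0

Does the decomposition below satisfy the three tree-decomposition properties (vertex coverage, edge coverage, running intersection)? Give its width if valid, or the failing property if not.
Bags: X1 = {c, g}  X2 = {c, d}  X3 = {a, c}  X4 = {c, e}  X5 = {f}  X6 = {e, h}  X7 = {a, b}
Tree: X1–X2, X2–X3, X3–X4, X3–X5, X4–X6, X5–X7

A tree decomposition must satisfy three properties: every vertex lies in some bag; for every edge, both endpoints lie together in some bag; and for every vertex, the bags containing it form a connected subtree. Here edge (a,f) lies in no bag, so the decomposition is invalid.

No — edge (a,f) lies in no bag.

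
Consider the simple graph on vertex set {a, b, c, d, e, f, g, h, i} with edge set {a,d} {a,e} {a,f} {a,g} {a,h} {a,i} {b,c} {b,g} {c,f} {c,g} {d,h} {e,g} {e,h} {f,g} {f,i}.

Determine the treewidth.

A width-2 tree decomposition is:
Bags: B1 = {a, f, i}  B2 = {a, f, g}  B3 = {a, e, g}  B4 = {c, f, g}  B5 = {a, e, h}  B6 = {b, c, g}  B7 = {a, d, h}
Tree: B1–B2, B2–B3, B2–B4, B3–B5, B4–B6, B5–B7
Each bag holds 3 vertices, so the decomposition has width 2, which upper-bounds the treewidth. On the other hand G contains the 3-clique {c, f, g}. A clique must lie in a single bag of any decomposition, so no decomposition can have width below 2. Combining the bounds, tw(G) = 2.

2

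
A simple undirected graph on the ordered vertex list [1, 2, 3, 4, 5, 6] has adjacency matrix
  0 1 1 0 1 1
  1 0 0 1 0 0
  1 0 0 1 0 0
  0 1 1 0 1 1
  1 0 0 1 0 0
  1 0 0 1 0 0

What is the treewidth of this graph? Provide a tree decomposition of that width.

The largest bag has 3 vertices, giving width 2; this decomposition certifies tw(G) ≤ 2. The edges 6–4–2–1–6 form a cycle, so G is not a tree and its treewidth is at least 2. Hence tw(G) = 2 exactly.

Treewidth 2.
One such decomposition:
Bags: B1 = {1, 4, 6}  B2 = {1, 2, 4}  B3 = {1, 4, 5}  B4 = {1, 3, 4}
Tree: B1–B2, B2–B3, B3–B4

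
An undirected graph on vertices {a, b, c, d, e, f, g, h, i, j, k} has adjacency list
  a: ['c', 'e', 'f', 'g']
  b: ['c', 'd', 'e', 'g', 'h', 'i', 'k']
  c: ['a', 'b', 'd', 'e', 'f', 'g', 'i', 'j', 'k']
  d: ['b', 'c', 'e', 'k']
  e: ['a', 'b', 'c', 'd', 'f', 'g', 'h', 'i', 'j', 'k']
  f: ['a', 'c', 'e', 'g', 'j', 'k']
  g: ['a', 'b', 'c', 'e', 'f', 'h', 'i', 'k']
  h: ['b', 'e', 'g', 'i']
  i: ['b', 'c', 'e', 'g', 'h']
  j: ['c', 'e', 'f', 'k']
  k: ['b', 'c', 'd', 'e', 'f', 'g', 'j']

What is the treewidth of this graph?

4

A width-4 tree decomposition is:
Bags: B1 = {c, e, f, g, k}  B2 = {b, c, e, g, k}  B3 = {a, c, e, f, g}  B4 = {b, c, d, e, k}  B5 = {b, c, e, g, i}  B6 = {c, e, f, j, k}  B7 = {b, e, g, h, i}
Tree: B1–B2, B1–B3, B2–B4, B2–B5, B1–B6, B5–B7
Each bag holds 5 vertices, so the decomposition has width 4, which upper-bounds the treewidth. Conversely, {b, e, g, h, i} is a clique of size 5, and the vertices of any clique must share a bag in every tree decomposition; so some bag has ≥ 5 vertices and tw(G) ≥ 4. The upper and lower bounds meet at 4, so that is the treewidth.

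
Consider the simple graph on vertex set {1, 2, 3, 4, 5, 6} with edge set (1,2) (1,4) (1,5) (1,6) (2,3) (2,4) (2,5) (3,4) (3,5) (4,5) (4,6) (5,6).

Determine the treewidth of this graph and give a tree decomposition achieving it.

Every bag has size at most 4, so the width is 4 − 1 = 3 and tw(G) ≤ 3. On the other hand G contains the 4-clique {1, 2, 4, 5}. A clique must lie in a single bag of any decomposition, so no decomposition can have width below 3. Hence tw(G) = 3 exactly.

Treewidth 3.
One such decomposition:
Bags: B1 = {1, 2, 4, 5}  B2 = {2, 3, 4, 5}  B3 = {1, 4, 5, 6}
Tree: B1–B2, B1–B3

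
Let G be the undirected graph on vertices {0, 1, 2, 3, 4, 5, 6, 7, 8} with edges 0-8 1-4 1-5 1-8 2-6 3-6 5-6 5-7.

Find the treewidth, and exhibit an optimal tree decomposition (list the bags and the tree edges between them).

Every bag has size at most 2, so the width is 2 − 1 = 1 and tw(G) ≤ 1. Any graph with an edge has treewidth ≥ 1, and G has the edge 6–3. Therefore the treewidth is 1.

Treewidth 1.
One such decomposition:
Bags: B1 = {3, 6}  B2 = {5, 6}  B3 = {2, 6}  B4 = {1, 5}  B5 = {1, 8}  B6 = {0, 8}  B7 = {1, 4}  B8 = {5, 7}
Tree: B1–B2, B1–B3, B2–B4, B4–B5, B5–B6, B5–B7, B4–B8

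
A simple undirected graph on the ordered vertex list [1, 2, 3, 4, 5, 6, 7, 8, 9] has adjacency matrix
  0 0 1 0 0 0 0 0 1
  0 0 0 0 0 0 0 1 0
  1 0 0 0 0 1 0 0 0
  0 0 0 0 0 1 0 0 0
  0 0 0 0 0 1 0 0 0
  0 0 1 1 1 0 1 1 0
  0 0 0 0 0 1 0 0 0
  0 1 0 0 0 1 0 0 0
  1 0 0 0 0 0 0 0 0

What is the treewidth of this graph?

1

A width-1 tree decomposition is:
Bags: B1 = {3, 6}  B2 = {6, 8}  B3 = {4, 6}  B4 = {2, 8}  B5 = {1, 3}  B6 = {1, 9}  B7 = {6, 7}  B8 = {5, 6}
Tree: B1–B2, B1–B3, B2–B4, B1–B5, B5–B6, B1–B7, B2–B8
The largest bag has 2 vertices, giving width 1; this decomposition certifies tw(G) ≤ 1. Since G has at least one edge (e.g. 3–6), it is not an edgeless graph, so tw(G) ≥ 1. Therefore the treewidth is 1.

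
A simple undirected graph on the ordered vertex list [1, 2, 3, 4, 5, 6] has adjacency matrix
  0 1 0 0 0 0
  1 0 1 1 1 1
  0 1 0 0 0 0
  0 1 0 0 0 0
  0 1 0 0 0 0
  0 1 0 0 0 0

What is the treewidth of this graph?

1

A width-1 tree decomposition is:
Bags: B1 = {2, 4}  B2 = {2, 6}  B3 = {2, 5}  B4 = {1, 2}  B5 = {2, 3}
Tree: B1–B2, B1–B3, B1–B4, B3–B5
Every bag has size at most 2, so the width is 2 − 1 = 1 and tw(G) ≤ 1. Any graph with an edge has treewidth ≥ 1, and G has the edge 4–2. Combining the bounds, tw(G) = 1.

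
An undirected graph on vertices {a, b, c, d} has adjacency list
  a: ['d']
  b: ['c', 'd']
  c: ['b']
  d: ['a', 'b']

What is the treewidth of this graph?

A width-1 tree decomposition is:
Bags: B1 = {b, d}  B2 = {b, c}  B3 = {a, d}
Tree: B1–B2, B1–B3
Every bag has size at most 2, so the width is 2 − 1 = 1 and tw(G) ≤ 1. Any graph with an edge has treewidth ≥ 1, and G has the edge b–d. Combining the bounds, tw(G) = 1.

1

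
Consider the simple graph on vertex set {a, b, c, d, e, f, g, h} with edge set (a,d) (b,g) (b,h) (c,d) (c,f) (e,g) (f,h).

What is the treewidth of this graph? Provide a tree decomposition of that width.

Treewidth 1.
One optimal decomposition is:
Bags: B1 = {e, g}  B2 = {b, g}  B3 = {b, h}  B4 = {f, h}  B5 = {c, f}  B6 = {c, d}  B7 = {a, d}
Tree: B1–B2, B2–B3, B3–B4, B4–B5, B5–B6, B6–B7

The largest bag has 2 vertices, giving width 1; this decomposition certifies tw(G) ≤ 1. Since G has at least one edge (e.g. e–g), it is not an edgeless graph, so tw(G) ≥ 1. Combining the bounds, tw(G) = 1.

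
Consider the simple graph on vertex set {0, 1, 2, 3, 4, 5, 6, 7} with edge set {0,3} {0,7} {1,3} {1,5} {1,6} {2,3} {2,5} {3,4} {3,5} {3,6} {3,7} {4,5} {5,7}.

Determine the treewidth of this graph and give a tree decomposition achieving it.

Treewidth 2.
One optimal decomposition is:
Bags: B1 = {2, 3, 5}  B2 = {3, 5, 7}  B3 = {1, 3, 5}  B4 = {0, 3, 7}  B5 = {3, 4, 5}  B6 = {1, 3, 6}
Tree: B1–B2, B1–B3, B2–B4, B1–B5, B3–B6

Every bag has size at most 3, so the width is 3 − 1 = 2 and tw(G) ≤ 2. Conversely, {0, 3, 7} is a clique of size 3, and the vertices of any clique must share a bag in every tree decomposition; so some bag has ≥ 3 vertices and tw(G) ≥ 2. Therefore the treewidth is 2.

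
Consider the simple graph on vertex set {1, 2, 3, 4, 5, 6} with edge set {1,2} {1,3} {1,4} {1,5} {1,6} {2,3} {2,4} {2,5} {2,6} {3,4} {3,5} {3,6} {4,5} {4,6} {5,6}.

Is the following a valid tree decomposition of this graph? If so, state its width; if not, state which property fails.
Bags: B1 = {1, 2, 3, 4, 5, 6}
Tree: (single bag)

Yes; width 5.

Checking the three conditions: (i) the bags cover all of {1, 2, 3, 4, 5, 6}; (ii) for each edge, some bag contains both endpoints; (iii) the bags containing any fixed vertex form a subtree. All hold, so the decomposition is valid with width 6 − 1 = 5.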